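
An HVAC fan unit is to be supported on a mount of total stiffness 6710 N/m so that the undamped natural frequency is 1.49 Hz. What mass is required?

76.6 kg

ω_n = 2πf_n = 2π × 1.49 = 9.362 rad/s.
m = k/ω_n² = 6710/9.362² = 6710/87.65 = 76.56 kg.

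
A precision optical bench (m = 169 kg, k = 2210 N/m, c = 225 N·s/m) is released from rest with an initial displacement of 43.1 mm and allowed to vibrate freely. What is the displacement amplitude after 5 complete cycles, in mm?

0.120 mm

ζ = c/(2√(km)) = 225/(2√(2210 × 169)) = 225/1222 = 0.1841.
Logarithmic decrement δ = 2πζ/√(1 − ζ²) = 2π × 0.1841/√(1 − 0.0339) = 1.177.
After n cycles, x_n/x₀ = e^(−nδ), so x_5 = 43.1 × e^(−5 × 1.177) = 43.1 × 0.002785 = 0.1200 mm.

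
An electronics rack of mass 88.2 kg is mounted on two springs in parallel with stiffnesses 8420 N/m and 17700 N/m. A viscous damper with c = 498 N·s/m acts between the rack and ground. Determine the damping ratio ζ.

0.164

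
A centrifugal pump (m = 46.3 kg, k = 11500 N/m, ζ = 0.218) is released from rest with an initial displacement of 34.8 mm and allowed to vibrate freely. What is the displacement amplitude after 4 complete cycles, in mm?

Logarithmic decrement δ = 2πζ/√(1 − ζ²) = 2π × 0.2180/√(1 − 0.0475) = 1.403.
After n cycles, x_n/x₀ = e^(−nδ), so x_4 = 34.8 × e^(−4 × 1.403) = 34.8 × 0.003647 = 0.1269 mm.

0.127 mm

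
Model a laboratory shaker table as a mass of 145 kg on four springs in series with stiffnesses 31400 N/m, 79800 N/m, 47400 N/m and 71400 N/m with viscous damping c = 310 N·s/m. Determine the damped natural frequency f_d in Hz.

Series springs: 1/k_eq = 1/31400 + 1/79800 + 1/47400 + 1/71400 = 7.948×10^-5, so k_eq = 12580 N/m.
ω_n = √(k_eq/m) = √(12580/145) = 9.315 rad/s.
Critical damping c_c = 2√(k_eq·m) = 2√(12580 × 145) = 2701 N·s/m, so ζ = c/c_c = 310/2701 = 0.1148.
ω_d = ω_n√(1 − ζ²) = 9.315 × √(1 − 0.0132) = 9.253 rad/s.
f_d = ω_d/(2π) = 1.473 Hz.

1.47 Hz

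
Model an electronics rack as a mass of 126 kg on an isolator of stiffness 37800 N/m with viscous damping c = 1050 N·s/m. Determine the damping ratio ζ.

0.241

ω_n = √(k/m) = √(37800/126) = 17.32 rad/s.
Critical damping c_c = 2√(k·m) = 2√(37800 × 126) = 4365 N·s/m, so ζ = c/c_c = 1050/4365 = 0.2406.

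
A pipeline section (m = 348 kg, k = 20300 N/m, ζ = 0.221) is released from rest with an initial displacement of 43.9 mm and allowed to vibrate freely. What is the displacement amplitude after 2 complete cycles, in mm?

2.55 mm

Logarithmic decrement δ = 2πζ/√(1 − ζ²) = 2π × 0.2210/√(1 − 0.0488) = 1.424.
After n cycles, x_n/x₀ = e^(−nδ), so x_2 = 43.9 × e^(−2 × 1.424) = 43.9 × 0.05798 = 2.546 mm.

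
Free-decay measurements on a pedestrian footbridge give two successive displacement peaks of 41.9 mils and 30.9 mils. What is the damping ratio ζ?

0.0484

Logarithmic decrement δ = (1/n)·ln(x₀/x_n) = (1/1)·ln(41.9/30.9) = (1/1)·ln(1.356) = 0.3045.
ζ = δ/√(4π² + δ²) = 0.3045/√(39.48 + 0.0927) = 0.3045/6.291 = 0.04841.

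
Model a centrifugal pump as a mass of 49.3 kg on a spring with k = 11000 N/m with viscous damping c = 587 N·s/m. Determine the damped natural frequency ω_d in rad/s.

13.7 rad/s

ω_n = √(k/m) = √(11000/49.3) = 14.94 rad/s.
Critical damping c_c = 2√(k·m) = 2√(11000 × 49.3) = 1473 N·s/m, so ζ = c/c_c = 587/1473 = 0.3986.
ω_d = ω_n√(1 − ζ²) = 14.94 × √(1 − 0.159) = 13.70 rad/s.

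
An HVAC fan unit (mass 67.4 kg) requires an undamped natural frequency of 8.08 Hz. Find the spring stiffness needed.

ω_n = 2πf_n = 2π × 8.08 = 50.77 rad/s.
k = m·ω_n² = 67.4 × 50.77² = 67.4 × 2577 = 173700 N/m.

174000 N/m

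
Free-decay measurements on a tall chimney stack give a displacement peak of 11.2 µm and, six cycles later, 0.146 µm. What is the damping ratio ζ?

0.114

Logarithmic decrement δ = (1/n)·ln(x₀/x_n) = (1/6)·ln(11.2/0.146) = (1/6)·ln(76.71) = 0.7233.
ζ = δ/√(4π² + δ²) = 0.7233/√(39.48 + 0.523) = 0.7233/6.325 = 0.1144.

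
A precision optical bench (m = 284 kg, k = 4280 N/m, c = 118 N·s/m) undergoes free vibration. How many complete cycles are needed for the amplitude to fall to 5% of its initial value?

9 cycles

ζ = c/(2√(km)) = 118/(2√(4280 × 284)) = 118/2205 = 0.05351.
Logarithmic decrement δ = 2πζ/√(1 − ζ²) = 2π × 0.05351/√(1 − 0.00286) = 0.3367.
x_n/x₀ = e^(−nδ) ≤ 0.05; take ln: n ≥ ln(1/0.05)/δ = 2.996/0.3367 = 8.897.
So 9 complete cycles are required.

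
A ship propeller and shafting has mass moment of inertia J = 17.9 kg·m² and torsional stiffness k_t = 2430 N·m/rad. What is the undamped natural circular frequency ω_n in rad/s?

11.7 rad/s

ω_n = √(k_t/J) = √(2430/17.9) = √135.8 = 11.65 rad/s.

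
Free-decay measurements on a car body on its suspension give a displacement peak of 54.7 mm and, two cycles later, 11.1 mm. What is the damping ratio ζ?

Logarithmic decrement δ = (1/n)·ln(x₀/x_n) = (1/2)·ln(54.7/11.1) = (1/2)·ln(4.928) = 0.7975.
ζ = δ/√(4π² + δ²) = 0.7975/√(39.48 + 0.636) = 0.7975/6.334 = 0.1259.

0.126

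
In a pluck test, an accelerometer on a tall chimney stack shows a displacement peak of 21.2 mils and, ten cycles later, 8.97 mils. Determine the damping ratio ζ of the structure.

0.0137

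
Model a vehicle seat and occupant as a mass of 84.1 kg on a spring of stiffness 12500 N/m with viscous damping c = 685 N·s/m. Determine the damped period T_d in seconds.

ω_n = √(k/m) = √(12500/84.1) = 12.19 rad/s.
Critical damping c_c = 2√(k·m) = 2√(12500 × 84.1) = 2051 N·s/m, so ζ = c/c_c = 685/2051 = 0.3340.
ω_d = ω_n√(1 − ζ²) = 12.19 × √(1 − 0.112) = 11.49 rad/s.
T_d = 2π/ω_d = 0.5468 s.

0.547 s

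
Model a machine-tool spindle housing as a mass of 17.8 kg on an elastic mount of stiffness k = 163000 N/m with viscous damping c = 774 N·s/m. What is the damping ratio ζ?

0.227

ω_n = √(k/m) = √(163000/17.8) = 95.69 rad/s.
Critical damping c_c = 2√(k·m) = 2√(163000 × 17.8) = 3407 N·s/m, so ζ = c/c_c = 774/3407 = 0.2272.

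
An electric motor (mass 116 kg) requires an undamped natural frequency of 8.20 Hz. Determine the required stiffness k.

ω_n = 2πf_n = 2π × 8.20 = 51.52 rad/s.
k = m·ω_n² = 116 × 51.52² = 116 × 2655 = 307900 N/m.

308000 N/m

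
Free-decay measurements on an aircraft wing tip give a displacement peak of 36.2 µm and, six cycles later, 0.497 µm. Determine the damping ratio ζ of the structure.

Logarithmic decrement δ = (1/n)·ln(x₀/x_n) = (1/6)·ln(36.2/0.497) = (1/6)·ln(72.84) = 0.7147.
ζ = δ/√(4π² + δ²) = 0.7147/√(39.48 + 0.511) = 0.7147/6.324 = 0.1130.

0.113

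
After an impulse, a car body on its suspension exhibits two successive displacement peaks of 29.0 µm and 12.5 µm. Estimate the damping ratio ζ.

0.133

Logarithmic decrement δ = (1/n)·ln(x₀/x_n) = (1/1)·ln(29.0/12.5) = (1/1)·ln(2.320) = 0.8416.
ζ = δ/√(4π² + δ²) = 0.8416/√(39.48 + 0.708) = 0.8416/6.339 = 0.1328.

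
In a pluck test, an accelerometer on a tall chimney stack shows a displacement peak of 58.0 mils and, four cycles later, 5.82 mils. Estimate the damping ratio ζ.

Logarithmic decrement δ = (1/n)·ln(x₀/x_n) = (1/4)·ln(58.0/5.82) = (1/4)·ln(9.966) = 0.5748.
ζ = δ/√(4π² + δ²) = 0.5748/√(39.48 + 0.330) = 0.5748/6.309 = 0.09110.

0.0911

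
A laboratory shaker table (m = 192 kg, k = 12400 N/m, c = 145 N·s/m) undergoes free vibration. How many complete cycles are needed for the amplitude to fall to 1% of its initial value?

16 cycles

ζ = c/(2√(km)) = 145/(2√(12400 × 192)) = 145/3086 = 0.04699.
Logarithmic decrement δ = 2πζ/√(1 − ζ²) = 2π × 0.04699/√(1 − 0.00221) = 0.2956.
x_n/x₀ = e^(−nδ) ≤ 0.01; take ln: n ≥ ln(1/0.01)/δ = 4.605/0.2956 = 15.58.
So 16 complete cycles are required.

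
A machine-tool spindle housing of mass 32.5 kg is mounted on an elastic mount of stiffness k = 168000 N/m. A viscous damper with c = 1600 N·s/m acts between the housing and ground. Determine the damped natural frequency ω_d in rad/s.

67.6 rad/s

ω_n = √(k/m) = √(168000/32.5) = 71.90 rad/s.
Critical damping c_c = 2√(k·m) = 2√(168000 × 32.5) = 4673 N·s/m, so ζ = c/c_c = 1600/4673 = 0.3424.
ω_d = ω_n√(1 − ζ²) = 71.90 × √(1 − 0.117) = 67.55 rad/s.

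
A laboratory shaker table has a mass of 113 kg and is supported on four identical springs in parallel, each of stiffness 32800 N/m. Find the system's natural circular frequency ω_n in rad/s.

Parallel springs add: k_eq = 4 × 32800 = 131200 N/m.
ω_n = √(k_eq/m) = √(131200/113) = √1161 = 34.07 rad/s.

34.1 rad/s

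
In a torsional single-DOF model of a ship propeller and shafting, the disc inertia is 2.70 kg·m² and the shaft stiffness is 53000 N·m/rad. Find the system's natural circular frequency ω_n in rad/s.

140 rad/s

ω_n = √(k_t/J) = √(53000/2.70) = √19630 = 140.1 rad/s.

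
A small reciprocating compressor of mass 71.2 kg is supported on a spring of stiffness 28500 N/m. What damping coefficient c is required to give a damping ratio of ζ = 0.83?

c_c = 2√(k·m) = 2√(28500 × 71.2) = 2849 N·s/m.
c = ζ·c_c = 0.83 × 2849 = 2365 N·s/m.

2360 N·s/m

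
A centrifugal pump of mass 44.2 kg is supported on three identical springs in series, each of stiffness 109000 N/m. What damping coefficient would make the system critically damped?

Series springs: 1/k_eq = 3/109000, so k_eq = 109000/3 = 36330 N/m.
c_c = 2√(k_eq·m) = 2√(36330 × 44.2) = 2 × 1267 = 2535 N·s/m.

2530 N·s/m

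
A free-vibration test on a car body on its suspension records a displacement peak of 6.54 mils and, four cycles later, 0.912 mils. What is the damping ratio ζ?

Logarithmic decrement δ = (1/n)·ln(x₀/x_n) = (1/4)·ln(6.54/0.912) = (1/4)·ln(7.171) = 0.4925.
ζ = δ/√(4π² + δ²) = 0.4925/√(39.48 + 0.243) = 0.4925/6.302 = 0.07815.

0.0781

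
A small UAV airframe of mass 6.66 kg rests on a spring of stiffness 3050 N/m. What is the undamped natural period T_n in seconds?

0.294 s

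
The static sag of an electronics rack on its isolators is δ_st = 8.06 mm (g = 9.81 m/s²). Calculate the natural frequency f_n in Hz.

ω_n = √(g/δ_st) = √(9.81/0.00806) = √1217 = 34.89 rad/s.
f_n = ω_n/(2π) = 34.89/6.283 = 5.552 Hz.

5.55 Hz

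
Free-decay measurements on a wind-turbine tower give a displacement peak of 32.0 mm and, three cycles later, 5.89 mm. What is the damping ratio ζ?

0.0894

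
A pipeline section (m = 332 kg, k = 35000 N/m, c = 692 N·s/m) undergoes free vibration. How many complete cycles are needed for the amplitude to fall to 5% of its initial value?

ζ = c/(2√(km)) = 692/(2√(35000 × 332)) = 692/6818 = 0.1015.
Logarithmic decrement δ = 2πζ/√(1 − ζ²) = 2π × 0.1015/√(1 − 0.0103) = 0.6411.
x_n/x₀ = e^(−nδ) ≤ 0.05; take ln: n ≥ ln(1/0.05)/δ = 2.996/0.6411 = 4.673.
So 5 complete cycles are required.

5 cycles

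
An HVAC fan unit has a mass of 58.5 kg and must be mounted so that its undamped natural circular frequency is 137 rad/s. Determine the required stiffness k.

k = m·ω_n² = 58.5 × 137.0² = 58.5 × 18770 = 1098000 N/m.

1100000 N/m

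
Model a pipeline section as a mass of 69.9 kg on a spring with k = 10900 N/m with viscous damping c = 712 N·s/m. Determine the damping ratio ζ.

0.408

ω_n = √(k/m) = √(10900/69.9) = 12.49 rad/s.
Critical damping c_c = 2√(k·m) = 2√(10900 × 69.9) = 1746 N·s/m, so ζ = c/c_c = 712/1746 = 0.4078.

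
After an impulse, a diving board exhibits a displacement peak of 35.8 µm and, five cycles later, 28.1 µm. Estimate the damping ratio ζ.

Logarithmic decrement δ = (1/n)·ln(x₀/x_n) = (1/5)·ln(35.8/28.1) = (1/5)·ln(1.274) = 0.04844.
ζ = δ/√(4π² + δ²) = 0.04844/√(39.48 + 0.00235) = 0.04844/6.283 = 0.007709.

0.00771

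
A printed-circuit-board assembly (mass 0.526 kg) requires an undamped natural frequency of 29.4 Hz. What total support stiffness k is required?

ω_n = 2πf_n = 2π × 29.4 = 184.7 rad/s.
k = m·ω_n² = 0.526 × 184.7² = 0.526 × 34120 = 17950 N/m.

17900 N/m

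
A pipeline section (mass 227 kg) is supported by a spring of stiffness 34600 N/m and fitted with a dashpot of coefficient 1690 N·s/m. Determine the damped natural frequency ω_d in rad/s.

ω_n = √(k/m) = √(34600/227) = 12.35 rad/s.
Critical damping c_c = 2√(k·m) = 2√(34600 × 227) = 5605 N·s/m, so ζ = c/c_c = 1690/5605 = 0.3015.
ω_d = ω_n√(1 − ζ²) = 12.35 × √(1 − 0.0909) = 11.77 rad/s.

11.8 rad/s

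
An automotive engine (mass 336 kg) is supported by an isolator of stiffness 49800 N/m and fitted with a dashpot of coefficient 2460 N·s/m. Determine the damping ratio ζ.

ω_n = √(k/m) = √(49800/336) = 12.17 rad/s.
Critical damping c_c = 2√(k·m) = 2√(49800 × 336) = 8181 N·s/m, so ζ = c/c_c = 2460/8181 = 0.3007.

0.301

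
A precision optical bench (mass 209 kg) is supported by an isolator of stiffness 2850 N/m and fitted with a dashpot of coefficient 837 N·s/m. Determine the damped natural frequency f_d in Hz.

ω_n = √(k/m) = √(2850/209) = 3.693 rad/s.
Critical damping c_c = 2√(k·m) = 2√(2850 × 209) = 1544 N·s/m, so ζ = c/c_c = 837/1544 = 0.5423.
ω_d = ω_n√(1 − ζ²) = 3.693 × √(1 − 0.294) = 3.103 rad/s.
f_d = ω_d/(2π) = 0.4938 Hz.

0.494 Hz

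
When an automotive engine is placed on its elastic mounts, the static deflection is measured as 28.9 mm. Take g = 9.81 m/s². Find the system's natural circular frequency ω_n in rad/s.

ω_n = √(g/δ_st) = √(9.81/0.0289) = √339.4 = 18.42 rad/s.

18.4 rad/s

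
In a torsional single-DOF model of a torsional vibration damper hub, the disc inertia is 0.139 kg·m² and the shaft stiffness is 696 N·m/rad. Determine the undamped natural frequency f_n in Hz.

ω_n = √(k_t/J) = √(696/0.139) = √5007 = 70.76 rad/s.
f_n = ω_n/(2π) = 70.76/6.283 = 11.26 Hz.

11.3 Hz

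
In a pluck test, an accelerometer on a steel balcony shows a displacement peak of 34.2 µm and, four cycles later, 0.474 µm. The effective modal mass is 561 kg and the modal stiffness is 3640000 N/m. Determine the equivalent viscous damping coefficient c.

15200 N·s/m

Logarithmic decrement δ = (1/n)·ln(x₀/x_n) = (1/4)·ln(34.2/0.474) = (1/4)·ln(72.15) = 1.070.
ζ = δ/√(4π² + δ²) = 1.070/√(39.48 + 1.14) = 1.070/6.374 = 0.1678.
c = ζ · 2√(km) = 0.1678 × 2√(3640000 × 561) = 0.1678 × 90380 = 15170 N·s/m.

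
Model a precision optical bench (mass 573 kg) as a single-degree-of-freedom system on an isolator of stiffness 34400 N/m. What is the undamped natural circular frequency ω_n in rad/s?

7.75 rad/s

ω_n = √(k/m) = √(34400/573) = √60.03 = 7.748 rad/s.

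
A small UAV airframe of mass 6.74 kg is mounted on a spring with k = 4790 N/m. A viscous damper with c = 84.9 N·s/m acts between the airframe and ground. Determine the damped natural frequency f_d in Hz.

4.12 Hz

ω_n = √(k/m) = √(4790/6.74) = 26.66 rad/s.
Critical damping c_c = 2√(k·m) = 2√(4790 × 6.74) = 359.4 N·s/m, so ζ = c/c_c = 84.9/359.4 = 0.2363.
ω_d = ω_n√(1 − ζ²) = 26.66 × √(1 − 0.0558) = 25.90 rad/s.
f_d = ω_d/(2π) = 4.123 Hz.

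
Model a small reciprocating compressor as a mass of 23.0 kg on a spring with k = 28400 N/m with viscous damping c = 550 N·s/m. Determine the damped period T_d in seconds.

ω_n = √(k/m) = √(28400/23.0) = 35.14 rad/s.
Critical damping c_c = 2√(k·m) = 2√(28400 × 23.0) = 1616 N·s/m, so ζ = c/c_c = 550/1616 = 0.3403.
ω_d = ω_n√(1 − ζ²) = 35.14 × √(1 − 0.116) = 33.04 rad/s.
T_d = 2π/ω_d = 0.1902 s.

0.190 s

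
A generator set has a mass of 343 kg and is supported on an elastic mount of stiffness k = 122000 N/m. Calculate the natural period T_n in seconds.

0.333 s

ω_n = √(k/m) = √(122000/343) = √355.7 = 18.86 rad/s.
T_n = 2π/ω_n = 6.283/18.86 = 0.3332 s.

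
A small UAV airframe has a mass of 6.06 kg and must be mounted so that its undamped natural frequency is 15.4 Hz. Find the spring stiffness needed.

56700 N/m

ω_n = 2πf_n = 2π × 15.4 = 96.76 rad/s.
k = m·ω_n² = 6.06 × 96.76² = 6.06 × 9363 = 56740 N/m.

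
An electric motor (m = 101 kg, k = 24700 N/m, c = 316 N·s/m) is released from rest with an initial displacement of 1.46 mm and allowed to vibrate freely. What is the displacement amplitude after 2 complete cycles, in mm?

0.413 mm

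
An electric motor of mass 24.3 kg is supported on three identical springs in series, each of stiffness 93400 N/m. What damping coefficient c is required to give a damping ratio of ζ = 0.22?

383 N·s/m

Series springs: 1/k_eq = 3/93400, so k_eq = 93400/3 = 31130 N/m.
c_c = 2√(k_eq·m) = 2√(31130 × 24.3) = 1740 N·s/m.
c = ζ·c_c = 0.22 × 1740 = 382.7 N·s/m.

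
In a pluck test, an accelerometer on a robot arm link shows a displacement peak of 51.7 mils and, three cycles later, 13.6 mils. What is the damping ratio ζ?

0.0707

Logarithmic decrement δ = (1/n)·ln(x₀/x_n) = (1/3)·ln(51.7/13.6) = (1/3)·ln(3.801) = 0.4451.
ζ = δ/√(4π² + δ²) = 0.4451/√(39.48 + 0.198) = 0.4451/6.299 = 0.07067.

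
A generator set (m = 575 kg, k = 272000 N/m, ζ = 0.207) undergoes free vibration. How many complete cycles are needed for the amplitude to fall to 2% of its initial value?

3 cycles

Logarithmic decrement δ = 2πζ/√(1 − ζ²) = 2π × 0.2070/√(1 − 0.0428) = 1.329.
x_n/x₀ = e^(−nδ) ≤ 0.02; take ln: n ≥ ln(1/0.02)/δ = 3.912/1.329 = 2.943.
So 3 complete cycles are required.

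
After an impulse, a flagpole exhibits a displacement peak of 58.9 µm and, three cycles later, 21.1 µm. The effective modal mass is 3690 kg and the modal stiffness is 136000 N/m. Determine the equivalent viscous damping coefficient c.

2440 N·s/m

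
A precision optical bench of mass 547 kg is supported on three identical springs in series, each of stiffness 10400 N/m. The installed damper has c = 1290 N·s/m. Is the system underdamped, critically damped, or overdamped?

Series springs: 1/k_eq = 3/10400, so k_eq = 10400/3 = 3467 N/m.
c_c = 2√(k_eq·m) = 2754 N·s/m; ζ = c/c_c = 1290/2754 = 0.468.
Since ζ < 1 the system is underdamped.

underdamped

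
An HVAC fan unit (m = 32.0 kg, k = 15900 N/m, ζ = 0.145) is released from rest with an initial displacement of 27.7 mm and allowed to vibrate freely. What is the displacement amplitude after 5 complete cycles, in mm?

0.277 mm

Logarithmic decrement δ = 2πζ/√(1 − ζ²) = 2π × 0.1450/√(1 − 0.0210) = 0.9208.
After n cycles, x_n/x₀ = e^(−nδ), so x_5 = 27.7 × e^(−5 × 0.9208) = 27.7 × 0.01001 = 0.2773 mm.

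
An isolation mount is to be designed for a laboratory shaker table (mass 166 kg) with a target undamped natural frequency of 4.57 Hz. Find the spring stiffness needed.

ω_n = 2πf_n = 2π × 4.57 = 28.71 rad/s.
k = m·ω_n² = 166 × 28.71² = 166 × 824.5 = 136900 N/m.

137000 N/m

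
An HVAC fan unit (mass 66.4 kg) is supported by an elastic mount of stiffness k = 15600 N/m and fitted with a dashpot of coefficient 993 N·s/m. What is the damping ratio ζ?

0.488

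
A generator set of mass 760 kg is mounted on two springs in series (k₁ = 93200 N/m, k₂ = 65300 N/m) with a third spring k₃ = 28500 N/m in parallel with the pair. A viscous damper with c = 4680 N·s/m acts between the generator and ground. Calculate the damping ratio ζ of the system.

0.328

Series pair: k_s = k₁k₂/(k₁+k₂) = (93200)(65300)/(93200 + 65300) = 38400 N/m. In parallel with k₃: k_eq = 38400 + 28500 = 66900 N/m.
ω_n = √(k_eq/m) = √(66900/760) = 9.382 rad/s.
Critical damping c_c = 2√(k_eq·m) = 2√(66900 × 760) = 14260 N·s/m, so ζ = c/c_c = 4680/14260 = 0.3282.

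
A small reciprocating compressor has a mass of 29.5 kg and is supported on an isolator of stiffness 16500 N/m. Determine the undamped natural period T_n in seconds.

ω_n = √(k/m) = √(16500/29.5) = √559.3 = 23.65 rad/s.
T_n = 2π/ω_n = 6.283/23.65 = 0.2657 s.

0.266 s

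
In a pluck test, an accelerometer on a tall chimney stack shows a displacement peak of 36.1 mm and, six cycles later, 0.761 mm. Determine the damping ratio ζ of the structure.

Logarithmic decrement δ = (1/n)·ln(x₀/x_n) = (1/6)·ln(36.1/0.761) = (1/6)·ln(47.44) = 0.6432.
ζ = δ/√(4π² + δ²) = 0.6432/√(39.48 + 0.414) = 0.6432/6.316 = 0.1018.

0.102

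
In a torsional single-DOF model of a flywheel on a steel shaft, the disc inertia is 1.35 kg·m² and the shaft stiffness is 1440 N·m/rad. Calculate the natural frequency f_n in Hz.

5.20 Hz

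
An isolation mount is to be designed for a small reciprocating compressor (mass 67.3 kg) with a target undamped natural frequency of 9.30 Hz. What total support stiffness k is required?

230000 N/m

ω_n = 2πf_n = 2π × 9.30 = 58.43 rad/s.
k = m·ω_n² = 67.3 × 58.43² = 67.3 × 3414 = 229800 N/m.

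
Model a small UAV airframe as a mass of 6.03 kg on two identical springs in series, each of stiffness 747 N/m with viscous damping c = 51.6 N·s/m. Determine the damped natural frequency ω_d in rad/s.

Series springs: 1/k_eq = 2/747, so k_eq = 747/2 = 373.5 N/m.
ω_n = √(k_eq/m) = √(373.5/6.03) = 7.870 rad/s.
Critical damping c_c = 2√(k_eq·m) = 2√(373.5 × 6.03) = 94.91 N·s/m, so ζ = c/c_c = 51.6/94.91 = 0.5436.
ω_d = ω_n√(1 − ζ²) = 7.870 × √(1 − 0.296) = 6.606 rad/s.

6.61 rad/s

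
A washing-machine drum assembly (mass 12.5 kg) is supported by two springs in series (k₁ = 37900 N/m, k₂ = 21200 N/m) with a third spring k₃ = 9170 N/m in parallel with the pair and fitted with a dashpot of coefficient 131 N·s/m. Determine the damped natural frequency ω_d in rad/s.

42.4 rad/s

Series pair: k_s = k₁k₂/(k₁+k₂) = (37900)(21200)/(37900 + 21200) = 13600 N/m. In parallel with k₃: k_eq = 13600 + 9170 = 22770 N/m.
ω_n = √(k_eq/m) = √(22770/12.5) = 42.68 rad/s.
Critical damping c_c = 2√(k_eq·m) = 2√(22770 × 12.5) = 1067 N·s/m, so ζ = c/c_c = 131/1067 = 0.1228.
ω_d = ω_n√(1 − ζ²) = 42.68 × √(1 − 0.0151) = 42.35 rad/s.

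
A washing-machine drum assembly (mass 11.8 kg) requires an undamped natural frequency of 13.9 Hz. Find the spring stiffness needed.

90000 N/m

ω_n = 2πf_n = 2π × 13.9 = 87.34 rad/s.
k = m·ω_n² = 11.8 × 87.34² = 11.8 × 7628 = 90010 N/m.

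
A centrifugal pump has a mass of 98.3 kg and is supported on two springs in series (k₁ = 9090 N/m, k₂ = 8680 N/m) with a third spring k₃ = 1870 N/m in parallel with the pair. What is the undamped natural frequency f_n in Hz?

1.28 Hz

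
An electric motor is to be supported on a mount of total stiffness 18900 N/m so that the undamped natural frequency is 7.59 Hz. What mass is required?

8.31 kg

ω_n = 2πf_n = 2π × 7.59 = 47.69 rad/s.
m = k/ω_n² = 18900/47.69² = 18900/2274 = 8.310 kg.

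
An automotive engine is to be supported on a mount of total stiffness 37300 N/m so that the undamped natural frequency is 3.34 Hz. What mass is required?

ω_n = 2πf_n = 2π × 3.34 = 20.99 rad/s.
m = k/ω_n² = 37300/20.99² = 37300/440.4 = 84.69 kg.

84.7 kg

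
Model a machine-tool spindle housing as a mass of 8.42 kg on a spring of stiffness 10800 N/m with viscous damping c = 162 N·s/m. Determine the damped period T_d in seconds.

ω_n = √(k/m) = √(10800/8.42) = 35.81 rad/s.
Critical damping c_c = 2√(k·m) = 2√(10800 × 8.42) = 603.1 N·s/m, so ζ = c/c_c = 162/603.1 = 0.2686.
ω_d = ω_n√(1 − ζ²) = 35.81 × √(1 − 0.0721) = 34.50 rad/s.
T_d = 2π/ω_d = 0.1821 s.

0.182 s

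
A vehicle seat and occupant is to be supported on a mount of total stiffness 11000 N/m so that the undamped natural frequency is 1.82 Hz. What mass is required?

84.1 kg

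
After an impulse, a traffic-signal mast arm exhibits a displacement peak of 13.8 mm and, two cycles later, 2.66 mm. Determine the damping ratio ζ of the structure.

0.130

Logarithmic decrement δ = (1/n)·ln(x₀/x_n) = (1/2)·ln(13.8/2.66) = (1/2)·ln(5.188) = 0.8232.
ζ = δ/√(4π² + δ²) = 0.8232/√(39.48 + 0.678) = 0.8232/6.337 = 0.1299.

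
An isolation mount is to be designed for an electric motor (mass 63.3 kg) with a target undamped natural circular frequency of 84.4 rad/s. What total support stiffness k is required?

451000 N/m

k = m·ω_n² = 63.3 × 84.40² = 63.3 × 7123 = 450900 N/m.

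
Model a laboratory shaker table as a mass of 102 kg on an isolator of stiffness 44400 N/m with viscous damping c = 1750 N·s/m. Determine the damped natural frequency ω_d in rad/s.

ω_n = √(k/m) = √(44400/102) = 20.86 rad/s.
Critical damping c_c = 2√(k·m) = 2√(44400 × 102) = 4256 N·s/m, so ζ = c/c_c = 1750/4256 = 0.4112.
ω_d = ω_n√(1 − ζ²) = 20.86 × √(1 − 0.169) = 19.02 rad/s.

19.0 rad/s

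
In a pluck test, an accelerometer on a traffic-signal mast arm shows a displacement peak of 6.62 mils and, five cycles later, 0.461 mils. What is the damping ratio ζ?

0.0845

Logarithmic decrement δ = (1/n)·ln(x₀/x_n) = (1/5)·ln(6.62/0.461) = (1/5)·ln(14.36) = 0.5329.
ζ = δ/√(4π² + δ²) = 0.5329/√(39.48 + 0.284) = 0.5329/6.306 = 0.08451.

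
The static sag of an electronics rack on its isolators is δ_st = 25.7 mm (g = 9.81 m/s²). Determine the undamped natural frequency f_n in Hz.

3.11 Hz

ω_n = √(g/δ_st) = √(9.81/0.0257) = √381.7 = 19.54 rad/s.
f_n = ω_n/(2π) = 19.54/6.283 = 3.109 Hz.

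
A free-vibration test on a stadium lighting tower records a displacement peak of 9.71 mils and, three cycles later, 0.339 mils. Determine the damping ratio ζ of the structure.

Logarithmic decrement δ = (1/n)·ln(x₀/x_n) = (1/3)·ln(9.71/0.339) = (1/3)·ln(28.64) = 1.118.
ζ = δ/√(4π² + δ²) = 1.118/√(39.48 + 1.25) = 1.118/6.382 = 0.1752.

0.175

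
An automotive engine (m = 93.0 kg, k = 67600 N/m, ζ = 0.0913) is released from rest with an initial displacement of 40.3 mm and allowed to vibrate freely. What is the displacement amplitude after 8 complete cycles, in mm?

0.402 mm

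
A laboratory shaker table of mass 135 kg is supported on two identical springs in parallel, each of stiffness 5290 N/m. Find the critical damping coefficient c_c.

Parallel springs add: k_eq = 2 × 5290 = 10580 N/m.
c_c = 2√(k_eq·m) = 2√(10580 × 135) = 2 × 1195 = 2390 N·s/m.

2390 N·s/m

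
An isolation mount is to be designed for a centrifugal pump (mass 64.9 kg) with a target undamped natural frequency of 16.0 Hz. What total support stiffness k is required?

656000 N/m

ω_n = 2πf_n = 2π × 16.0 = 100.5 rad/s.
k = m·ω_n² = 64.9 × 100.5² = 64.9 × 10110 = 655900 N/m.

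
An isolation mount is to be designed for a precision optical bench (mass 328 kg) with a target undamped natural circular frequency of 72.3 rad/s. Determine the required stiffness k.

k = m·ω_n² = 328 × 72.30² = 328 × 5227 = 1715000 N/m.

1710000 N/m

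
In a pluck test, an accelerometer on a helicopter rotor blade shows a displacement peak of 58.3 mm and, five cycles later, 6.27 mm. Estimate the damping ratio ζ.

Logarithmic decrement δ = (1/n)·ln(x₀/x_n) = (1/5)·ln(58.3/6.27) = (1/5)·ln(9.298) = 0.4460.
ζ = δ/√(4π² + δ²) = 0.4460/√(39.48 + 0.199) = 0.4460/6.299 = 0.07080.

0.0708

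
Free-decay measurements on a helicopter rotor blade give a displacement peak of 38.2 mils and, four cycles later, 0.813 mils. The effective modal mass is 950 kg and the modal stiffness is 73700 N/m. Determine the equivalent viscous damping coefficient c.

Logarithmic decrement δ = (1/n)·ln(x₀/x_n) = (1/4)·ln(38.2/0.813) = (1/4)·ln(46.99) = 0.9625.
ζ = δ/√(4π² + δ²) = 0.9625/√(39.48 + 0.926) = 0.9625/6.356 = 0.1514.
c = ζ · 2√(km) = 0.1514 × 2√(73700 × 950) = 0.1514 × 16730 = 2534 N·s/m.

2530 N·s/m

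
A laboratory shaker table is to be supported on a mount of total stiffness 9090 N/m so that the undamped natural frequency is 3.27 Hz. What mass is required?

ω_n = 2πf_n = 2π × 3.27 = 20.55 rad/s.
m = k/ω_n² = 9090/20.55² = 9090/422.1 = 21.53 kg.

21.5 kg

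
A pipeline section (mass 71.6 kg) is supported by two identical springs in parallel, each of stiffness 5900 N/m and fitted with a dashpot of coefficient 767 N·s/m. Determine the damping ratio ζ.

0.417

Parallel springs add: k_eq = 2 × 5900 = 11800 N/m.
ω_n = √(k_eq/m) = √(11800/71.6) = 12.84 rad/s.
Critical damping c_c = 2√(k_eq·m) = 2√(11800 × 71.6) = 1838 N·s/m, so ζ = c/c_c = 767/1838 = 0.4172.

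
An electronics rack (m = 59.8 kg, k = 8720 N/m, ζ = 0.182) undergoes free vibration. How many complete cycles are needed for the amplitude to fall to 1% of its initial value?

Logarithmic decrement δ = 2πζ/√(1 − ζ²) = 2π × 0.1820/√(1 − 0.0331) = 1.163.
x_n/x₀ = e^(−nδ) ≤ 0.01; take ln: n ≥ ln(1/0.01)/δ = 4.605/1.163 = 3.960.
So 4 complete cycles are required.

4 cycles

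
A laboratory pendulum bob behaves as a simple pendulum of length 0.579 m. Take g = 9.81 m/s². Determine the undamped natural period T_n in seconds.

For a simple pendulum ω_n = √(g/L) = √(9.81/0.579) = √16.94 = 4.116 rad/s.
T_n = 2π/ω_n = 6.283/4.116 = 1.526 s.

1.53 s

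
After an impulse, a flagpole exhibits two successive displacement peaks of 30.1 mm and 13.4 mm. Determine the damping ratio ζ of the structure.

Logarithmic decrement δ = (1/n)·ln(x₀/x_n) = (1/1)·ln(30.1/13.4) = (1/1)·ln(2.246) = 0.8093.
ζ = δ/√(4π² + δ²) = 0.8093/√(39.48 + 0.655) = 0.8093/6.335 = 0.1277.

0.128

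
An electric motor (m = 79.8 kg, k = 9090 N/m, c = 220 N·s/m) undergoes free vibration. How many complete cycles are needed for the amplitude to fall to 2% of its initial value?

5 cycles

ζ = c/(2√(km)) = 220/(2√(9090 × 79.8)) = 220/1703 = 0.1292.
Logarithmic decrement δ = 2πζ/√(1 − ζ²) = 2π × 0.1292/√(1 − 0.0167) = 0.8184.
x_n/x₀ = e^(−nδ) ≤ 0.02; take ln: n ≥ ln(1/0.02)/δ = 3.912/0.8184 = 4.780.
So 5 complete cycles are required.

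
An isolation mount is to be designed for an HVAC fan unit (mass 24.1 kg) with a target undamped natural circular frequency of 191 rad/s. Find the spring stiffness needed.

879000 N/m

k = m·ω_n² = 24.1 × 191.0² = 24.1 × 36480 = 879200 N/m.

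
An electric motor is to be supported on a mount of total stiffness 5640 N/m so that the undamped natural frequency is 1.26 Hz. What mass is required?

ω_n = 2πf_n = 2π × 1.26 = 7.917 rad/s.
m = k/ω_n² = 5640/7.917² = 5640/62.68 = 89.99 kg.

90.0 kg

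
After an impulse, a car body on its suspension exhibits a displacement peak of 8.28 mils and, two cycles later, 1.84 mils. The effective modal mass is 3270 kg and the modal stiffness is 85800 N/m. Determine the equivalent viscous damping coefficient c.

Logarithmic decrement δ = (1/n)·ln(x₀/x_n) = (1/2)·ln(8.28/1.84) = (1/2)·ln(4.500) = 0.7520.
ζ = δ/√(4π² + δ²) = 0.7520/√(39.48 + 0.566) = 0.7520/6.328 = 0.1188.
c = ζ · 2√(km) = 0.1188 × 2√(85800 × 3270) = 0.1188 × 33500 = 3981 N·s/m.

3980 N·s/m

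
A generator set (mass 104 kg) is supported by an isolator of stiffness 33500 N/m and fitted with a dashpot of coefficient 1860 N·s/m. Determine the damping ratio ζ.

0.498

ω_n = √(k/m) = √(33500/104) = 17.95 rad/s.
Critical damping c_c = 2√(k·m) = 2√(33500 × 104) = 3733 N·s/m, so ζ = c/c_c = 1860/3733 = 0.4982.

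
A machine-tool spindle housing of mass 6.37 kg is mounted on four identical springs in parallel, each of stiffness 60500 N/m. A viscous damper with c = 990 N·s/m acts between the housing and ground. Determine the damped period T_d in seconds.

Parallel springs add: k_eq = 4 × 60500 = 242000 N/m.
ω_n = √(k_eq/m) = √(242000/6.37) = 194.9 rad/s.
Critical damping c_c = 2√(k_eq·m) = 2√(242000 × 6.37) = 2483 N·s/m, so ζ = c/c_c = 990/2483 = 0.3987.
ω_d = ω_n√(1 − ζ²) = 194.9 × √(1 − 0.159) = 178.8 rad/s.
T_d = 2π/ω_d = 0.03515 s.

0.0352 s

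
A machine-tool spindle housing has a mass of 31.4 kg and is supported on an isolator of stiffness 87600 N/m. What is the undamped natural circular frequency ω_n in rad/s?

52.8 rad/s

ω_n = √(k/m) = √(87600/31.4) = √2790 = 52.82 rad/s.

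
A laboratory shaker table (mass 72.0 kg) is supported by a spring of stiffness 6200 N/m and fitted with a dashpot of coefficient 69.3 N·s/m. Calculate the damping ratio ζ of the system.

0.0519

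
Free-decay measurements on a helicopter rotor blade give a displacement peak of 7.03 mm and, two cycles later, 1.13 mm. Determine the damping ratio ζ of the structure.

0.144

Logarithmic decrement δ = (1/n)·ln(x₀/x_n) = (1/2)·ln(7.03/1.13) = (1/2)·ln(6.221) = 0.9140.
ζ = δ/√(4π² + δ²) = 0.9140/√(39.48 + 0.835) = 0.9140/6.349 = 0.1440.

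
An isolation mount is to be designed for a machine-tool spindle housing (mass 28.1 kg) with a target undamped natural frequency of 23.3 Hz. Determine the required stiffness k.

602000 N/m

ω_n = 2πf_n = 2π × 23.3 = 146.4 rad/s.
k = m·ω_n² = 28.1 × 146.4² = 28.1 × 21430 = 602300 N/m.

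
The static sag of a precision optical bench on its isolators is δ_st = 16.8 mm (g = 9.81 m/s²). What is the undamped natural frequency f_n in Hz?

3.85 Hz

ω_n = √(g/δ_st) = √(9.81/0.0168) = √583.9 = 24.16 rad/s.
f_n = ω_n/(2π) = 24.16/6.283 = 3.846 Hz.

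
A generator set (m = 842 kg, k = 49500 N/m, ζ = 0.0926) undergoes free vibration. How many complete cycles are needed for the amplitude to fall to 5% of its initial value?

Logarithmic decrement δ = 2πζ/√(1 − ζ²) = 2π × 0.09260/√(1 − 0.00857) = 0.5843.
x_n/x₀ = e^(−nδ) ≤ 0.05; take ln: n ≥ ln(1/0.05)/δ = 2.996/0.5843 = 5.127.
So 6 complete cycles are required.

6 cycles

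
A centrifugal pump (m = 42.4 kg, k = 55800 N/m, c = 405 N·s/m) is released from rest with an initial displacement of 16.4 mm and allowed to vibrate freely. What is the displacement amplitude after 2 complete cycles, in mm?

3.09 mm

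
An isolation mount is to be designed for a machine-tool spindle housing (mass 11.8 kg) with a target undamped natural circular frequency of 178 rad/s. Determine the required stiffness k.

k = m·ω_n² = 11.8 × 178.0² = 11.8 × 31680 = 373900 N/m.

374000 N/m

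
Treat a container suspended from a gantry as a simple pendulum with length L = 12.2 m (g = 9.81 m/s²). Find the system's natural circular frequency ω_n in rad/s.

0.897 rad/s

For a simple pendulum ω_n = √(g/L) = √(9.81/12.2) = √0.8041 = 0.8967 rad/s.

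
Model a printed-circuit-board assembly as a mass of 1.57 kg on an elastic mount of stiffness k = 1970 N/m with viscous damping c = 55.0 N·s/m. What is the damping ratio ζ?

0.494

ω_n = √(k/m) = √(1970/1.57) = 35.42 rad/s.
Critical damping c_c = 2√(k·m) = 2√(1970 × 1.57) = 111.2 N·s/m, so ζ = c/c_c = 55.0/111.2 = 0.4945.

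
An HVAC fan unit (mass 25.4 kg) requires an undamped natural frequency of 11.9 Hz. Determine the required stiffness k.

ω_n = 2πf_n = 2π × 11.9 = 74.77 rad/s.
k = m·ω_n² = 25.4 × 74.77² = 25.4 × 5591 = 142000 N/m.

142000 N/m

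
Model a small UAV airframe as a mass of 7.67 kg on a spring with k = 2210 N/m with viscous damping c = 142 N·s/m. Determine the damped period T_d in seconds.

0.442 s

ω_n = √(k/m) = √(2210/7.67) = 16.97 rad/s.
Critical damping c_c = 2√(k·m) = 2√(2210 × 7.67) = 260.4 N·s/m, so ζ = c/c_c = 142/260.4 = 0.5453.
ω_d = ω_n√(1 − ζ²) = 16.97 × √(1 − 0.297) = 14.23 rad/s.
T_d = 2π/ω_d = 0.4416 s.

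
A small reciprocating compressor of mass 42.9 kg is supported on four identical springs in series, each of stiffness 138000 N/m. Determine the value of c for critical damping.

2430 N·s/m

Series springs: 1/k_eq = 4/138000, so k_eq = 138000/4 = 34500 N/m.
c_c = 2√(k_eq·m) = 2√(34500 × 42.9) = 2 × 1217 = 2433 N·s/m.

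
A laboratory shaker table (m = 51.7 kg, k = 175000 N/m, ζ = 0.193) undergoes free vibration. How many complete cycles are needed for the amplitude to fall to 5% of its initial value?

3 cycles

Logarithmic decrement δ = 2πζ/√(1 − ζ²) = 2π × 0.1930/√(1 − 0.0372) = 1.236.
x_n/x₀ = e^(−nδ) ≤ 0.05; take ln: n ≥ ln(1/0.05)/δ = 2.996/1.236 = 2.424.
So 3 complete cycles are required.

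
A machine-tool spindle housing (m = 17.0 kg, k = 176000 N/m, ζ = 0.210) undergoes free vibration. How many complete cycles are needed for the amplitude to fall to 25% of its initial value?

2 cycles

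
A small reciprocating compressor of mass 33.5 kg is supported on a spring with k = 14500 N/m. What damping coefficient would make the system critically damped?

1390 N·s/m

c_c = 2√(k·m) = 2√(14500 × 33.5) = 2 × 697.0 = 1394 N·s/m.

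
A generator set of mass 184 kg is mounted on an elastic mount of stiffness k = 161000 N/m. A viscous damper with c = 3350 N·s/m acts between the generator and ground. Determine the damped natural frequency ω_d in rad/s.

ω_n = √(k/m) = √(161000/184) = 29.58 rad/s.
Critical damping c_c = 2√(k·m) = 2√(161000 × 184) = 10890 N·s/m, so ζ = c/c_c = 3350/10890 = 0.3077.
ω_d = ω_n√(1 − ζ²) = 29.58 × √(1 − 0.0947) = 28.14 rad/s.

28.1 rad/s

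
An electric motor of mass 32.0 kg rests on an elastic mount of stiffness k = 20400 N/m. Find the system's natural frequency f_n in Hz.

4.02 Hz

ω_n = √(k/m) = √(20400/32.0) = √637.5 = 25.25 rad/s.
f_n = ω_n/(2π) = 25.25/6.283 = 4.018 Hz.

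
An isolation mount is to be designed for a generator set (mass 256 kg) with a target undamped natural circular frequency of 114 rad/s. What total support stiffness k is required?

3330000 N/m

k = m·ω_n² = 256 × 114.0² = 256 × 13000 = 3327000 N/m.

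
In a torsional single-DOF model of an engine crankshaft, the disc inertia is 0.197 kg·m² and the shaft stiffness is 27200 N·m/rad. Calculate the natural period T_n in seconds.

ω_n = √(k_t/J) = √(27200/0.197) = √138100 = 371.6 rad/s.
T_n = 2π/ω_n = 6.283/371.6 = 0.01691 s.

0.0169 s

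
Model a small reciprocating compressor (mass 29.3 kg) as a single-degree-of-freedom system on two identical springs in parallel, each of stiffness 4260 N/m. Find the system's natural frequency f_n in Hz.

2.71 Hz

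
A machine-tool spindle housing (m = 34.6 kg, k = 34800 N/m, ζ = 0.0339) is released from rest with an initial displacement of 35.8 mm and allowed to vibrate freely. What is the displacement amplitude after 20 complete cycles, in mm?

Logarithmic decrement δ = 2πζ/√(1 − ζ²) = 2π × 0.03390/√(1 − 0.00115) = 0.2131.
After n cycles, x_n/x₀ = e^(−nδ), so x_20 = 35.8 × e^(−20 × 0.2131) = 35.8 × 0.01409 = 0.5043 mm.

0.504 mm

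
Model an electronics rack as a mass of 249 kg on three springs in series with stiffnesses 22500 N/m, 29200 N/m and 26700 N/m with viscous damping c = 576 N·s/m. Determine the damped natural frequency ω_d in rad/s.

5.77 rad/s

Series springs: 1/k_eq = 1/22500 + 1/29200 + 1/26700 = 0.0001161, so k_eq = 8610 N/m.
ω_n = √(k_eq/m) = √(8610/249) = 5.880 rad/s.
Critical damping c_c = 2√(k_eq·m) = 2√(8610 × 249) = 2928 N·s/m, so ζ = c/c_c = 576/2928 = 0.1967.
ω_d = ω_n√(1 − ζ²) = 5.880 × √(1 − 0.0387) = 5.765 rad/s.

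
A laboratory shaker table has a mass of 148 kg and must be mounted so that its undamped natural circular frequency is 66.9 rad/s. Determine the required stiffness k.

662000 N/m

k = m·ω_n² = 148 × 66.90² = 148 × 4476 = 662400 N/m.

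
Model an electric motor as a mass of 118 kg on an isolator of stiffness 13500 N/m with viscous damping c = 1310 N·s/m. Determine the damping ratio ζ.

0.519

ω_n = √(k/m) = √(13500/118) = 10.70 rad/s.
Critical damping c_c = 2√(k·m) = 2√(13500 × 118) = 2524 N·s/m, so ζ = c/c_c = 1310/2524 = 0.5190.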